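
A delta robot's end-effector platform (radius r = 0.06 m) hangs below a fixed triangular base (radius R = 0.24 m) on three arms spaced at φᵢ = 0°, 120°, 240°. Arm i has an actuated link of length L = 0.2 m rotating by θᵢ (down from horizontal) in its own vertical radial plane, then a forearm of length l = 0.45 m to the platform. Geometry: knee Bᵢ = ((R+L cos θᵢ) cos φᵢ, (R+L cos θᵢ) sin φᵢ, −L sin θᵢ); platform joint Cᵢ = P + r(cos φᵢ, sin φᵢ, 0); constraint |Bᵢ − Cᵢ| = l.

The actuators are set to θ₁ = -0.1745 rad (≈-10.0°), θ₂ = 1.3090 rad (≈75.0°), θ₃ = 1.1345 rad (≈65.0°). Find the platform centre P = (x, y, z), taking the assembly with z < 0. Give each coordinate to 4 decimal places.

φ1=0.0°: virtual centre (0.3770, 0.0000, 0.0347), radius l
φ2=120.0°: virtual centre (-0.1159, 0.2007, -0.1932), radius l
φ3=240.0°: virtual centre (-0.1323, -0.2291, -0.1813), radius l
|O₂|²−|O₁|² = -0.0523;  |O₃|²−|O₁|² = -0.0405
[-0.9857 0.4014 -0.4558]·P = -0.0523;  [-1.0184 -0.4582 -0.4320]·P = -0.0405
det = 0.8604;  x = 0.0467+-0.4442z,  y = -0.0155+0.0447z
sphere 1 gives Az²+Bz+C=0 with A=1.1993, B=0.2226, C=-0.0920;  B²−4AC=0.4909;  roots -0.3849, 0.1993;  negative root z = -0.3849
x = 0.2177, y = -0.0327

(0.2177, -0.0327, -0.3849)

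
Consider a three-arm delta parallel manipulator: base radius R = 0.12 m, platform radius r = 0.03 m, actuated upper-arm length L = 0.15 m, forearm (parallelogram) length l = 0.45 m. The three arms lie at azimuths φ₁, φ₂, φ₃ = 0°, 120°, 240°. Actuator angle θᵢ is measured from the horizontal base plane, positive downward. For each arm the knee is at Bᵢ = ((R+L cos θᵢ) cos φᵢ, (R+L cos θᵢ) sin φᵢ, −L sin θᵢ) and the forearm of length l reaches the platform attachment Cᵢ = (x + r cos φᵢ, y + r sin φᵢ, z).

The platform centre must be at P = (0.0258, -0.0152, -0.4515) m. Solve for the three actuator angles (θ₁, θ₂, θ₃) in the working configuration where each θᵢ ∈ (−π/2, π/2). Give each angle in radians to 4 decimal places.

θ₁ = 0.3489, θ₂ = 0.5234, θ₃ = 0.4360

rotate P by −φ1: (0.0258, -0.0152, -0.4515)
  e−x'=0.0642;  (l²−L²−(e−x')²−y'²−z²)/2L = -0.0940
  γ=atan2(-0.4515,0.0642)=-1.4296;  ψ=arccos(-0.2062)=1.7784;  θ1=γ+ψ≈0.3489
arm 2 (φ=120.0°): x'=-0.0261, y'=-0.0147
  A=0.1161, B=-0.4515, C=(l²−L²−A²−y'²−z²)/(2L)=-0.1251
  θ2 = atan2(B,A) + arccos(C/0.4662) = 0.5234
φ3=240.0° → target in arm frame (0.0003, 0.0299)
  A cos θ + B sin θ = C:  0.0897·cos θ + -0.4515·sin θ = -0.1093
  θ3 = atan2(B,A) + arccos(C/0.4603) = 0.4360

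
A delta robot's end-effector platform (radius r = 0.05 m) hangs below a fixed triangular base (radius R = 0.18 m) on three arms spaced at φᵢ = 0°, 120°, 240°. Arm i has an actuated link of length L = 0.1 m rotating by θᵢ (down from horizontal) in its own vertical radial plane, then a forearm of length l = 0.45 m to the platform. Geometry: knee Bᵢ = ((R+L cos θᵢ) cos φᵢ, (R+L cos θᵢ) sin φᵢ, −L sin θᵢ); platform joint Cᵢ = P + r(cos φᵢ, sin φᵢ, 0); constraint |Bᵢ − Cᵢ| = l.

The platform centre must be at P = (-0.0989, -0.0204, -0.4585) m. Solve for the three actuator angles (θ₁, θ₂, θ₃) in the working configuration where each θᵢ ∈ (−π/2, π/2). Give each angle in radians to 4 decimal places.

θ₁ = 1.2220, θ₂ = 0.6114, θ₃ = 0.4365

φ1=0.0° → target in arm frame (-0.0989, -0.0204)
  A=0.2289, B=-0.4585, C=(l²−L²−A²−y'²−z²)/(2L)=-0.3527
  θ1 = atan2(B,A) + arccos(C/0.5125) = 1.2220
φ2=120.0° → target in arm frame (0.0318, 0.0958)
  A cos θ + B sin θ = C:  0.0982·cos θ + -0.4585·sin θ = -0.1828
  θ2 = atan2(B,A) + arccos(C/0.4689) = 0.6114
arm 3 (φ=240.0°): x'=0.0671, y'=-0.0754
  A=0.0629, B=-0.4585, C=(l²−L²−A²−y'²−z²)/(2L)=-0.1368
  θ3 = atan2(B,A) + arccos(C/0.4628) = 0.4365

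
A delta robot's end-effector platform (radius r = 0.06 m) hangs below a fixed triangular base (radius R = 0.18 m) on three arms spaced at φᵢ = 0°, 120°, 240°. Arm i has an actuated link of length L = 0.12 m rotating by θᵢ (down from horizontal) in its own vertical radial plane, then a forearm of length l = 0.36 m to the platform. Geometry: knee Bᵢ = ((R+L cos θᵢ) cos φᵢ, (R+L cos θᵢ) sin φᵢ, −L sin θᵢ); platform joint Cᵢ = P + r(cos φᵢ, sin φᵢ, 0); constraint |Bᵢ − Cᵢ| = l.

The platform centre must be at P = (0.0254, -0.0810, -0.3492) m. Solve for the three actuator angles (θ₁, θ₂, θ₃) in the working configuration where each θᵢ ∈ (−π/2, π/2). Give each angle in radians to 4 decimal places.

θ₁ = 0.5237, θ₂ = 1.0471, θ₃ = 0.3491

φ1=0.0° → target in arm frame (0.0254, -0.0810)
  e−x'=0.0946;  (l²−L²−(e−x')²−y'²−z²)/2L = -0.0927
  √(A²+B²)=0.3618;  θ1 = -1.3062+1.8299 ≈ 0.5237
arm 2 (φ=120.0°): x'=-0.0828, y'=0.0185
  A=0.2028, B=-0.3492, C=(l²−L²−A²−y'²−z²)/(2L)=-0.2010
  γ=atan2(-0.3492,0.2028)=-1.0445;  ψ=arccos(-0.4976)=2.0916;  θ2=γ+ψ≈1.0471
arm 3 (φ=240.0°): x'=0.0574, y'=0.0625
  e−x'=0.0626;  (l²−L²−(e−x')²−y'²−z²)/2L = -0.0607
  θ3 = atan2(B,A) + arccos(C/0.3548) = 0.3491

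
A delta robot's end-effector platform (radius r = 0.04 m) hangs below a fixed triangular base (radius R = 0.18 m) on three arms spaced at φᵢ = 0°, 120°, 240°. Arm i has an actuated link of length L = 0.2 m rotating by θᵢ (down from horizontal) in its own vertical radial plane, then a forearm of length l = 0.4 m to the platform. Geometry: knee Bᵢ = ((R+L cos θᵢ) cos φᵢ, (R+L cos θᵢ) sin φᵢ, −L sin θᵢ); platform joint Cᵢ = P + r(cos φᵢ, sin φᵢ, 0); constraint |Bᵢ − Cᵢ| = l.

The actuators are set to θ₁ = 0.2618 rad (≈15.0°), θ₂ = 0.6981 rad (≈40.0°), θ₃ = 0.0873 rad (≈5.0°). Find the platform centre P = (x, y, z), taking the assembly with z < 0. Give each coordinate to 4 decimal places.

φ1=0.0°: virtual centre (0.3332, 0.0000, -0.0518), radius l
φ2=120.0°: virtual centre (-0.1466, 0.2539, -0.1286), radius l
S3 = (0.3392·cos240.0°, 0.3392·sin240.0°, -0.0174) = (-0.1696, -0.2938, -0.0174)
subtract pairs → two planes through P
plane₁₂: -0.9596x+0.5079y+-0.1536z = -0.0112
Cramer: x(z) = 0.0053-0.0515z;  y(z) = -0.0120+0.2050z
into |P−S₁|² = l²: 1.0447z² + 0.1324z + -0.0497 = 0;  Δ = 0.2251;  z = -0.2905 or 0.1637 → z<0 root = -0.2905
x = 0.0203, y = -0.0715

(0.0203, -0.0715, -0.2905)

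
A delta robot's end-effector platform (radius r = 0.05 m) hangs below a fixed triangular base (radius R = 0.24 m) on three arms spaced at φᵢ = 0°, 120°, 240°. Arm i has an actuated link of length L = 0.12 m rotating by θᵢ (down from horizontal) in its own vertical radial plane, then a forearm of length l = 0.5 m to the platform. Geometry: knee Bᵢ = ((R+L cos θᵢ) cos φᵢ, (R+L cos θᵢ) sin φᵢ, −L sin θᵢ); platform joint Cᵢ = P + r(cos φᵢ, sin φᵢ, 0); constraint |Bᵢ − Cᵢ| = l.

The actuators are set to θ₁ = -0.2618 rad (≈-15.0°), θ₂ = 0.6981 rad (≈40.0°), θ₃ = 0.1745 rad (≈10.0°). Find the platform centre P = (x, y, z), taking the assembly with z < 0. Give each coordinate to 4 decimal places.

arm 1 at φ=0.0°: e+L cos θ1 = 0.3059;  S1 = (0.3059, 0.0000, 0.0311)
arm 2 at φ=120.0°: e+L cos θ2 = 0.2819;  S2 = (-0.1410, 0.2442, -0.0771)
arm 3 at φ=240.0°: e+L cos θ3 = 0.3082;  S3 = (-0.1541, -0.2669, -0.0208)
eliminate P² terms by subtracting sphere 1 from 2 and 3
plane₁₂: -0.8937x+0.4883y+-0.2164z = -0.0091
Cramer: x(z) = 0.0048-0.1794z;  y(z) = -0.0099+0.1148z
into |P−S₁|² = l²: 1.0454z² + 0.0437z + -0.1583 = 0;  Δ = 0.6637;  z = -0.4105 or 0.3688 → z<0 root = -0.4105
x = 0.0784, y = -0.0570

(0.0784, -0.0570, -0.4105)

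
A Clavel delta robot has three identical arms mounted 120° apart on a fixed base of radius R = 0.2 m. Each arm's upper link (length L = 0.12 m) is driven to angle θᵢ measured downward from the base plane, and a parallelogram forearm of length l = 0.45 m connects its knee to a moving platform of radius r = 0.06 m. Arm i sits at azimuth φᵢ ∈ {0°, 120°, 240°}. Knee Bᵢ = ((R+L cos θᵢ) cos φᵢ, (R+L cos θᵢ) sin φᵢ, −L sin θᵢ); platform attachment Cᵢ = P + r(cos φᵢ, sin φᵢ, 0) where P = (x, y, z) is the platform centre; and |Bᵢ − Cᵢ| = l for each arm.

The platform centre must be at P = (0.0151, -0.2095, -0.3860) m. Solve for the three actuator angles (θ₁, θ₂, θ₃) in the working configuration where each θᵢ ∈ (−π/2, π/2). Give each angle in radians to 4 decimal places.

arm 1 (φ=0.0°): x'=0.0151, y'=-0.2095
  A=0.1249, B=-0.3860, C=(l²−L²−A²−y'²−z²)/(2L)=-0.0849
  γ=atan2(-0.3860,0.1249)=-1.2579;  ψ=arccos(-0.2094)=1.7817;  θ1=γ+ψ≈0.5239
rotate P by −φ2: (-0.1890, 0.0917, -0.3860)
  A=0.3290, B=-0.3860, C=(l²−L²−A²−y'²−z²)/(2L)=-0.3230
  θ2 = atan2(B,A) + arccos(C/0.5072) = 1.3963
arm 3 (φ=240.0°): x'=0.1739, y'=0.1178
  A=-0.0339, B=-0.3860, C=(l²−L²−A²−y'²−z²)/(2L)=0.1003
  √(A²+B²)=0.3875;  θ3 = -1.6583+1.3090 ≈ -0.3494

θ₁ = 0.5239, θ₂ = 1.3963, θ₃ = -0.3494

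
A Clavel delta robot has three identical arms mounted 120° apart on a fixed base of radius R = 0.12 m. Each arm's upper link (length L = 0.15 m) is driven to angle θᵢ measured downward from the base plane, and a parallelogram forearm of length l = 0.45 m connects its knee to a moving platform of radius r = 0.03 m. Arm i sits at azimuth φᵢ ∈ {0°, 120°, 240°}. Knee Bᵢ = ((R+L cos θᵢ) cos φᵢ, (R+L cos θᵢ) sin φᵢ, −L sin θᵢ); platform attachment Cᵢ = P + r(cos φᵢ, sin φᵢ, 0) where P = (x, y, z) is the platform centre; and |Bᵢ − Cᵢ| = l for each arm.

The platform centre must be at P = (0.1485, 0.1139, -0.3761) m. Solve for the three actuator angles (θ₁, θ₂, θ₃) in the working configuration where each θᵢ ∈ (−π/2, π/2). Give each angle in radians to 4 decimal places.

θ₁ = -0.3496, θ₂ = 0.1743, θ₃ = 0.8724

arm 1 (φ=0.0°): x'=0.1485, y'=0.1139
  e−x'=-0.0585;  (l²−L²−(e−x')²−y'²−z²)/2L = 0.0738
  θ1 = atan2(B,A) + arccos(C/0.3806) = -0.3496
φ2=120.0° → target in arm frame (0.0244, -0.1856)
  e−x'=0.0656;  (l²−L²−(e−x')²−y'²−z²)/2L = -0.0006
  √(A²+B²)=0.3818;  θ2 = -1.3981+1.5724 ≈ 0.1743
rotate P by −φ3: (-0.1729, 0.0717, -0.3761)
  A=0.2629, B=-0.3761, C=(l²−L²−A²−y'²−z²)/(2L)=-0.1190
  γ=atan2(-0.3761,0.2629)=-0.9607;  ψ=arccos(-0.2593)=1.8331;  θ3=γ+ψ≈0.8724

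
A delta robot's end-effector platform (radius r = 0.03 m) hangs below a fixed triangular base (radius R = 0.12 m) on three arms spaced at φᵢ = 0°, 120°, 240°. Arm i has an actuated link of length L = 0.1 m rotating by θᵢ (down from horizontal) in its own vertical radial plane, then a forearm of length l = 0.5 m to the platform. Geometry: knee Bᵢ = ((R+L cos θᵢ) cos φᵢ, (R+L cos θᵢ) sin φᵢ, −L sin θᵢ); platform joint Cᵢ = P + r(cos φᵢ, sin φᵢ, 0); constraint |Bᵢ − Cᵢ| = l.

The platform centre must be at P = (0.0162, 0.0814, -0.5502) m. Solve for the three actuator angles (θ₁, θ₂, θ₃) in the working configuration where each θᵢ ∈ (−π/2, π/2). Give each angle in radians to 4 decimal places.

θ₁ = 0.8725, θ₂ = 0.6978, θ₃ = 1.2215

arm 1 (φ=0.0°): x'=0.0162, y'=0.0814
  A=0.0738, B=-0.5502, C=(l²−L²−A²−y'²−z²)/(2L)=-0.3740
  γ=atan2(-0.5502,0.0738)=-1.4375;  ψ=arccos(-0.6737)=2.3099;  θ1=γ+ψ≈0.8725
φ2=120.0° → target in arm frame (0.0624, -0.0547)
  e−x'=0.0276;  (l²−L²−(e−x')²−y'²−z²)/2L = -0.3324
  √(A²+B²)=0.5509;  θ2 = -1.5207+2.2185 ≈ 0.6978
arm 3 (φ=240.0°): x'=-0.0786, y'=-0.0267
  A=0.1686, B=-0.5502, C=(l²−L²−A²−y'²−z²)/(2L)=-0.4593
  γ=atan2(-0.5502,0.1686)=-1.2735;  ψ=arccos(-0.7981)=2.4950;  θ3=γ+ψ≈1.2215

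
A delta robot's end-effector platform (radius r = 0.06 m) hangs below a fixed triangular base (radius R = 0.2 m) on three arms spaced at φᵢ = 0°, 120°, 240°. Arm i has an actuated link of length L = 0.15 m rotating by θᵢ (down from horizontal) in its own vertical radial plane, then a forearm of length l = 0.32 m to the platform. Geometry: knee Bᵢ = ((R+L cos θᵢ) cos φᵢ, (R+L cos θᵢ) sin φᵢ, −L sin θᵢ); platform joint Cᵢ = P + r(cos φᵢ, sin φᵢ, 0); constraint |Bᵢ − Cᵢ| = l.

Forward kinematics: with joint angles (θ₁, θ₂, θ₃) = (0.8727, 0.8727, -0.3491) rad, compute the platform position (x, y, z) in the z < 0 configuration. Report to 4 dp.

arm 1 at φ=0.0°: ρ1 = 0.2364;  centre 1 = (0.2364, 0.0000, -0.1149)
arm 2 at φ=120.0°: ρ2 = 0.2364;  centre 2 = (-0.1182, 0.2047, -0.1149)
arm 3 at φ=240.0°: ρ3 = 0.2810;  centre 3 = (-0.1405, -0.2433, 0.0513)
eliminate P² terms by subtracting sphere 1 from 2 and 3
plane₁₂: -0.7092x+0.4095y+0.0000z = 0.0000
det = 0.6538;  x = -0.0078+0.2082z,  y = -0.0135+0.3606z
quadratic in z: (1.1734)z²+(0.1184)z+(-0.0294)=0, √Δ=0.3897 → z ∈ {-0.2165, 0.1156}; z = -0.2165 (taking z<0)
x = -0.0529, y = -0.0916

(-0.0529, -0.0916, -0.2165)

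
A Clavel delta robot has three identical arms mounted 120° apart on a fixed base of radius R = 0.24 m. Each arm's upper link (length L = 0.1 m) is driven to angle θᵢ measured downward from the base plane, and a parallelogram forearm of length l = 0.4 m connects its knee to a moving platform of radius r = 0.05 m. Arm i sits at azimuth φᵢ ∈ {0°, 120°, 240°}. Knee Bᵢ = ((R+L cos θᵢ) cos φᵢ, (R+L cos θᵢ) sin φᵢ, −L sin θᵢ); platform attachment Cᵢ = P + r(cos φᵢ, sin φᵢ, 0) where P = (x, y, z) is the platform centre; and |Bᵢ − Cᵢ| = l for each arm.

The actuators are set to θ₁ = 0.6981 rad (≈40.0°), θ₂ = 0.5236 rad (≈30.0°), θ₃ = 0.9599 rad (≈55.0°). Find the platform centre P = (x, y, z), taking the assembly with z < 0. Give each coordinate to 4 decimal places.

(0.0050, 0.0380, -0.3644)

O1 = (0.2666·cos0.0°, 0.2666·sin0.0°, -0.0643) = (0.2666, 0.0000, -0.0643)
O2 = (0.2766·cos120.0°, 0.2766·sin120.0°, -0.0500) = (-0.1383, 0.2395, -0.0500)
O3 = (0.2474·cos240.0°, 0.2474·sin240.0°, -0.0819) = (-0.1237, -0.2142, -0.0819)
subtract pairs → two planes through P
linear system: -0.8098x+0.4791y = 0.0038−0.0286z; -0.7806x+-0.4284y = -0.0073−-0.0353z
Cramer: x(z) = 0.0026-0.0065z;  y(z) = 0.0123-0.0705z
into |P−O₁|² = l²: 1.0050z² + 0.1302z + -0.0860 = 0;  Δ = 0.3628;  z = -0.3644 or 0.2349 → z<0 root = -0.3644
x = 0.0050, y = 0.0380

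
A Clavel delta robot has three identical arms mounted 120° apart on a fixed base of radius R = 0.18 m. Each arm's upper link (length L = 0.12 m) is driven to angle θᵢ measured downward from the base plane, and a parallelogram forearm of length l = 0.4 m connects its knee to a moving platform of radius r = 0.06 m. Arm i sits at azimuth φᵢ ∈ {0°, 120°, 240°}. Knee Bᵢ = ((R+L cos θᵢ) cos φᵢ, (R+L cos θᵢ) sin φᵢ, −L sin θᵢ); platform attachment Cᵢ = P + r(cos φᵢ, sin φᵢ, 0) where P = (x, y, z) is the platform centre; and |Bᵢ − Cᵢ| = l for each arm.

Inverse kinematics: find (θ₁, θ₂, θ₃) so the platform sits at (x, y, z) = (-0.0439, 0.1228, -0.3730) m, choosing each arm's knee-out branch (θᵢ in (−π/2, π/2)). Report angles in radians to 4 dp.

φ1=0.0° → target in arm frame (-0.0439, 0.1228)
  e−x'=0.1639;  (l²−L²−(e−x')²−y'²−z²)/2L = -0.1478
  θ1 = atan2(B,A) + arccos(C/0.4074) = 0.7853
rotate P by −φ2: (0.1283, -0.0234, -0.3730)
  A cos θ + B sin θ = C:  -0.0083·cos θ + -0.3730·sin θ = 0.0244
  γ=atan2(-0.3730,-0.0083)=-1.5930;  ψ=arccos(0.0654)=1.5054;  θ2=γ+ψ≈-0.0877
arm 3 (φ=240.0°): x'=-0.0844, y'=-0.0994
  A=0.2044, B=-0.3730, C=(l²−L²−A²−y'²−z²)/(2L)=-0.1883
  γ=atan2(-0.3730,0.2044)=-1.0695;  ψ=arccos(-0.4427)=2.0294;  θ3=γ+ψ≈0.9599

θ₁ = 0.7853, θ₂ = -0.0877, θ₃ = 0.9599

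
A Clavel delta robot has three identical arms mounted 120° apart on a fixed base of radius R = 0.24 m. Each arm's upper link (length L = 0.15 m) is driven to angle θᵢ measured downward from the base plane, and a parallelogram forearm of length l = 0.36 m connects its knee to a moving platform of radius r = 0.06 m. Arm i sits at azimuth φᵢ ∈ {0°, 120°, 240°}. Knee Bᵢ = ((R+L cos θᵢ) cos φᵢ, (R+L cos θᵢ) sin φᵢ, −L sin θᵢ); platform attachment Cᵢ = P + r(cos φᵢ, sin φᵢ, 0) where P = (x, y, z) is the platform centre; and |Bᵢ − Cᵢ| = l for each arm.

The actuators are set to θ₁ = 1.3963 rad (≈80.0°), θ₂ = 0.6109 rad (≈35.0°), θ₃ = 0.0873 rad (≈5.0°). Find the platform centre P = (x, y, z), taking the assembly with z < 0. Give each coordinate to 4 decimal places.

O1 = (0.2060·cos0.0°, 0.2060·sin0.0°, -0.1477) = (0.2060, 0.0000, -0.1477)
φ2=120.0°: virtual centre (-0.1514, 0.2623, -0.0860), radius l
φ3=240.0°: virtual centre (-0.1647, -0.2853, -0.0131), radius l
subtract pairs → two planes through P
plane₁₂: -0.7150x+0.5246y+0.1234z = 0.0349
det = 0.7969;  x = -0.0542+0.2656z,  y = -0.0074+0.1268z
into |P−O₁|² = l²: 1.0866z² + 0.1553z + -0.0400 = 0;  Δ = 0.1980;  z = -0.2762 or 0.1333 → z<0 root = -0.2762
x = -0.1276, y = -0.0424

(-0.1276, -0.0424, -0.2762)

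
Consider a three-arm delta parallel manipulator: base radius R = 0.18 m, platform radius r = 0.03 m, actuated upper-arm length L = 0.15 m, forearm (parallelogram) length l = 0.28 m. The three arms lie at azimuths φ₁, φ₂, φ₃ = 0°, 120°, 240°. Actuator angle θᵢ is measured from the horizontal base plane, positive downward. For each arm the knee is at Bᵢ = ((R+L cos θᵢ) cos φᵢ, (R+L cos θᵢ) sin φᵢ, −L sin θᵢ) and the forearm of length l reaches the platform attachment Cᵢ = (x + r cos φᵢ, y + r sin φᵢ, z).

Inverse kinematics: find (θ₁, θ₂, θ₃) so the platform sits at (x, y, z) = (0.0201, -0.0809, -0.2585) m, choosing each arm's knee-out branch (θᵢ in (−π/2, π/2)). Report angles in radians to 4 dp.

φ1=0.0° → target in arm frame (0.0201, -0.0809)
  A cos θ + B sin θ = C:  0.1299·cos θ + -0.2585·sin θ = -0.1145
  γ=atan2(-0.2585,0.1299)=-1.1051;  ψ=arccos(-0.3957)=1.9776;  θ1=γ+ψ≈0.8725
φ2=120.0° → target in arm frame (-0.0801, 0.0230)
  A cos θ + B sin θ = C:  0.2301·cos θ + -0.2585·sin θ = -0.2147
  γ=atan2(-0.2585,0.2301)=-0.8434;  ψ=arccos(-0.6203)=2.2399;  θ2=γ+ψ≈1.3965
arm 3 (φ=240.0°): x'=0.0600, y'=0.0579
  A=0.0900, B=-0.2585, C=(l²−L²−A²−y'²−z²)/(2L)=-0.0746
  θ3 = atan2(B,A) + arccos(C/0.2737) = 0.6109

θ₁ = 0.8725, θ₂ = 1.3965, θ₃ = 0.6109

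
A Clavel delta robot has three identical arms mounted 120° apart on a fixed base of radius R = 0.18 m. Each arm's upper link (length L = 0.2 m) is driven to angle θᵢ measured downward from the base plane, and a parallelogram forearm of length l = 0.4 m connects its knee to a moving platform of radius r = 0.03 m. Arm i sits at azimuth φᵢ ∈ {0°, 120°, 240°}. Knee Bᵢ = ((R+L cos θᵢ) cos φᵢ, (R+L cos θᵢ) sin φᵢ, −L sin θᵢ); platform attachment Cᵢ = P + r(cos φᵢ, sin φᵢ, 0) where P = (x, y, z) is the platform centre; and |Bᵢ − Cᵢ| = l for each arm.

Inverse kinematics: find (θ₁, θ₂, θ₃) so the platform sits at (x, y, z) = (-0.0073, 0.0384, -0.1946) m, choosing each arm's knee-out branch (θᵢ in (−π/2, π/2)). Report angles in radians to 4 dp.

θ₁ = 0.0871, θ₂ = -0.3498, θ₃ = 0.2621

arm 1 (φ=0.0°): x'=-0.0073, y'=0.0384
  A=0.1573, B=-0.1946, C=(l²−L²−A²−y'²−z²)/(2L)=0.1398
  √(A²+B²)=0.2502;  θ1 = -0.8910+0.9781 ≈ 0.0871
arm 2 (φ=120.0°): x'=0.0369, y'=-0.0129
  e−x'=0.1131;  (l²−L²−(e−x')²−y'²−z²)/2L = 0.1729
  √(A²+B²)=0.2251;  θ2 = -1.0443+0.6945 ≈ -0.3498
rotate P by −φ3: (-0.0296, -0.0255, -0.1946)
  e−x'=0.1796;  (l²−L²−(e−x')²−y'²−z²)/2L = 0.1231
  γ=atan2(-0.1946,0.1796)=-0.8254;  ψ=arccos(0.4647)=1.0875;  θ3=γ+ψ≈0.2621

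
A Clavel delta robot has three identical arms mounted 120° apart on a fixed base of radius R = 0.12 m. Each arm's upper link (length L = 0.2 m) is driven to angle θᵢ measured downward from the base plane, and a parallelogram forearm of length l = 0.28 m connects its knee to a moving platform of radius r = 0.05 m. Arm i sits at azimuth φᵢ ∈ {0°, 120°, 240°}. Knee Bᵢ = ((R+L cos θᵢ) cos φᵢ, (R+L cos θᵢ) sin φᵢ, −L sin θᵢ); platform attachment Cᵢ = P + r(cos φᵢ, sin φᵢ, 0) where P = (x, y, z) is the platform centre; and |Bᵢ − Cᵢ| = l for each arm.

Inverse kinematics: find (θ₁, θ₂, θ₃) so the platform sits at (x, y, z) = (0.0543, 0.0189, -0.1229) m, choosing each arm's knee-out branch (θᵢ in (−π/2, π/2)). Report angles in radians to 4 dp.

rotate P by −φ1: (0.0543, 0.0189, -0.1229)
  A cos θ + B sin θ = C:  0.0157·cos θ + -0.1229·sin θ = 0.0567
  γ=atan2(-0.1229,0.0157)=-1.4437;  ψ=arccos(0.4579)=1.0952;  θ1=γ+ψ≈-0.3485
arm 2 (φ=120.0°): x'=-0.0108, y'=-0.0565
  A cos θ + B sin θ = C:  0.0808·cos θ + -0.1229·sin θ = 0.0340
  γ=atan2(-0.1229,0.0808)=-0.9893;  ψ=arccos(0.2308)=1.3378;  θ2=γ+ψ≈0.3485
φ3=240.0° → target in arm frame (-0.0435, 0.0376)
  A cos θ + B sin θ = C:  0.1135·cos θ + -0.1229·sin θ = 0.0225
  √(A²+B²)=0.1673;  θ3 = -0.8251+1.4359 ≈ 0.6109

θ₁ = -0.3485, θ₂ = 0.3485, θ₃ = 0.6109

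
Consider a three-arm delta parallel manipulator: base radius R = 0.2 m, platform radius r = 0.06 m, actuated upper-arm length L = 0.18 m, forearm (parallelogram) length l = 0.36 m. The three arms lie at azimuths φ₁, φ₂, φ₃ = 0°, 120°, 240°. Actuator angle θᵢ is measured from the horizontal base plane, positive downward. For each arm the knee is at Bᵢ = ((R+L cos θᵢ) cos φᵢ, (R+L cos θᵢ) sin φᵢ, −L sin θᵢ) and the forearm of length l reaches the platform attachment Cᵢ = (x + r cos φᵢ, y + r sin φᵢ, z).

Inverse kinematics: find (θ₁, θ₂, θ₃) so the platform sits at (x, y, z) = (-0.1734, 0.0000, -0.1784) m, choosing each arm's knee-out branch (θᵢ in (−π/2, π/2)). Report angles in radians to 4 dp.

rotate P by −φ1: (-0.1734, 0.0000, -0.1784)
  e−x'=0.3134;  (l²−L²−(e−x')²−y'²−z²)/2L = -0.0912
  √(A²+B²)=0.3606;  θ1 = -0.5175+1.8266 ≈ 1.3091
arm 2 (φ=120.0°): x'=0.0867, y'=0.1502
  A=0.0533, B=-0.1784, C=(l²−L²−A²−y'²−z²)/(2L)=0.1111
  θ2 = atan2(B,A) + arccos(C/0.1862) = -0.3488
arm 3 (φ=240.0°): x'=0.0867, y'=-0.1502
  A=0.0533, B=-0.1784, C=(l²−L²−A²−y'²−z²)/(2L)=0.1111
  θ3 = atan2(B,A) + arccos(C/0.1862) = -0.3488

θ₁ = 1.3091, θ₂ = -0.3488, θ₃ = -0.3488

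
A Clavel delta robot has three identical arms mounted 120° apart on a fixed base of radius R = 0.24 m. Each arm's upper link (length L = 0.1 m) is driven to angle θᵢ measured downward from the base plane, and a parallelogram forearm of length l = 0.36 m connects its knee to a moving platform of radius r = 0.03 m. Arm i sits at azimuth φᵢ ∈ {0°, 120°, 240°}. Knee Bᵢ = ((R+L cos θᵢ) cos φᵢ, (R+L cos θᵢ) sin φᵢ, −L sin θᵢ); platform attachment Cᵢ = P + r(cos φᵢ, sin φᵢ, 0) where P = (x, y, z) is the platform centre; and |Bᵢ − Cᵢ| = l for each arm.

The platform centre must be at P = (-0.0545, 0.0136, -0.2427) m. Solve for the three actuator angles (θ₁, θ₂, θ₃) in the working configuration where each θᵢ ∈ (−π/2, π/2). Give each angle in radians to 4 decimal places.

θ₁ = 0.9603, θ₂ = 0.0873, θ₃ = 0.3494

φ1=0.0° → target in arm frame (-0.0545, 0.0136)
  A cos θ + B sin θ = C:  0.2645·cos θ + -0.2427·sin θ = -0.0472
  √(A²+B²)=0.3590;  θ1 = -0.7424+1.7028 ≈ 0.9603
rotate P by −φ2: (0.0390, 0.0404, -0.2427)
  A=0.1710, B=-0.2427, C=(l²−L²−A²−y'²−z²)/(2L)=0.1492
  γ=atan2(-0.2427,0.1710)=-0.9571;  ψ=arccos(0.5025)=1.0444;  θ2=γ+ψ≈0.0873
rotate P by −φ3: (0.0155, -0.0540, -0.2427)
  e−x'=0.1945;  (l²−L²−(e−x')²−y'²−z²)/2L = 0.0997
  √(A²+B²)=0.3110;  θ3 = -0.8951+1.2445 ≈ 0.3494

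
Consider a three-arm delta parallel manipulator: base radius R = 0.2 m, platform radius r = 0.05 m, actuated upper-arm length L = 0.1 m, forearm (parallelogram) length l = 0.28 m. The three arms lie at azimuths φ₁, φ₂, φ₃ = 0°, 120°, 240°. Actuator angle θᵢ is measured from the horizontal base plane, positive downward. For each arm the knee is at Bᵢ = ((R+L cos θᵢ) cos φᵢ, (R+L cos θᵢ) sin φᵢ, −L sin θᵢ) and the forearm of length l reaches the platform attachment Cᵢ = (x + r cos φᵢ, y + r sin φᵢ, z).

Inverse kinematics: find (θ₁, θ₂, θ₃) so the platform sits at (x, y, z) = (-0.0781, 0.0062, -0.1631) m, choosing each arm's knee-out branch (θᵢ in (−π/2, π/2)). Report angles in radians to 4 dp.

θ₁ = 1.1342, θ₂ = -0.1755, θ₃ = 0.0000

arm 1 (φ=0.0°): x'=-0.0781, y'=0.0062
  A cos θ + B sin θ = C:  0.2281·cos θ + -0.1631·sin θ = -0.0513
  √(A²+B²)=0.2804;  θ1 = -0.6207+1.7550 ≈ 1.1342
arm 2 (φ=120.0°): x'=0.0444, y'=0.0645
  A cos θ + B sin θ = C:  0.1056·cos θ + -0.1631·sin θ = 0.1324
  √(A²+B²)=0.1943;  θ2 = -0.9963+0.8208 ≈ -0.1755
rotate P by −φ3: (0.0337, -0.0707, -0.1631)
  A cos θ + B sin θ = C:  0.1163·cos θ + -0.1631·sin θ = 0.1163
  γ=atan2(-0.1631,0.1163)=-0.9513;  ψ=arccos(0.5807)=0.9513;  θ3=γ+ψ≈0.0000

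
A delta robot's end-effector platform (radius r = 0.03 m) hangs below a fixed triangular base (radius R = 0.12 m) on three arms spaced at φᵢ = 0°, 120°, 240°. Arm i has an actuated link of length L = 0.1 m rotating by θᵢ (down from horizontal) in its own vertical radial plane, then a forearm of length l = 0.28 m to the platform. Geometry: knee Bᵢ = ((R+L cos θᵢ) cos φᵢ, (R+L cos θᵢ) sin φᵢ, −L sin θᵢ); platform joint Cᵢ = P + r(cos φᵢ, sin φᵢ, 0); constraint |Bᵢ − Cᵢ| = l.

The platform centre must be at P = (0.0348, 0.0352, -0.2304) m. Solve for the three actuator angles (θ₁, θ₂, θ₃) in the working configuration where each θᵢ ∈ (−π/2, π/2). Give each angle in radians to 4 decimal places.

rotate P by −φ1: (0.0348, 0.0352, -0.2304)
  e−x'=0.0552;  (l²−L²−(e−x')²−y'²−z²)/2L = 0.0551
  √(A²+B²)=0.2369;  θ1 = -1.3356+1.3359 ≈ 0.0002
φ2=120.0° → target in arm frame (0.0131, -0.0477)
  e−x'=0.0769;  (l²−L²−(e−x')²−y'²−z²)/2L = 0.0356
  √(A²+B²)=0.2429;  θ2 = -1.2486+1.4237 ≈ 0.1751
φ3=240.0° → target in arm frame (-0.0479, 0.0125)
  e−x'=0.1379;  (l²−L²−(e−x')²−y'²−z²)/2L = -0.0193
  θ3 = atan2(B,A) + arccos(C/0.2685) = 0.6111

θ₁ = 0.0002, θ₂ = 0.1751, θ₃ = 0.6111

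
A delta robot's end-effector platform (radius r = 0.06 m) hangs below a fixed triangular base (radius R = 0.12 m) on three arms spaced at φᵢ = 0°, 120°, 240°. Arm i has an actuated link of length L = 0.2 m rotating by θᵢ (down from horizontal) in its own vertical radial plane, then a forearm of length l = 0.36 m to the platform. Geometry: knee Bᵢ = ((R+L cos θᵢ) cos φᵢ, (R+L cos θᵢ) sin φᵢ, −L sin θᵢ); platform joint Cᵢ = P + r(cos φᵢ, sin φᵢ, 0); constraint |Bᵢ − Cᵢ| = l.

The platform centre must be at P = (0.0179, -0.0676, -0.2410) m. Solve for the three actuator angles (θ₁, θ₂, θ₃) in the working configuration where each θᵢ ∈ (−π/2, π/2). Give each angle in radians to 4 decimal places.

θ₁ = -0.0873, θ₂ = 0.3493, θ₃ = -0.2619

rotate P by −φ1: (0.0179, -0.0676, -0.2410)
  A cos θ + B sin θ = C:  0.0421·cos θ + -0.2410·sin θ = 0.0629
  √(A²+B²)=0.2446;  θ1 = -1.3979+1.3106 ≈ -0.0873
φ2=120.0° → target in arm frame (-0.0675, 0.0183)
  A cos θ + B sin θ = C:  0.1275·cos θ + -0.2410·sin θ = 0.0373
  √(A²+B²)=0.2726;  θ2 = -1.0842+1.4335 ≈ 0.3493
rotate P by −φ3: (0.0496, 0.0493, -0.2410)
  A cos θ + B sin θ = C:  0.0104·cos θ + -0.2410·sin θ = 0.0725
  γ=atan2(-0.2410,0.0104)=-1.5276;  ψ=arccos(0.3003)=1.2657;  θ3=γ+ψ≈-0.2619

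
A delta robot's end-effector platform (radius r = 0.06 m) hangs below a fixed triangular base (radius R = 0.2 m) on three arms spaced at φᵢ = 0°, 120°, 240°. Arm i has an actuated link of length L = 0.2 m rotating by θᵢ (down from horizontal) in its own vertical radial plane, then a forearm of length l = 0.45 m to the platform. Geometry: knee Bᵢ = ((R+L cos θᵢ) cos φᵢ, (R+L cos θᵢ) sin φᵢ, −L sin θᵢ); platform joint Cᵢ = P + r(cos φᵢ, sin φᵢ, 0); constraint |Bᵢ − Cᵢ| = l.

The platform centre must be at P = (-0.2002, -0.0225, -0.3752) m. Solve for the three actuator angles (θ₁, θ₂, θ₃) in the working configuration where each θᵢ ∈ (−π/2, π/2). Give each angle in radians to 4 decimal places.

θ₁ = 1.2219, θ₂ = 0.2617, θ₃ = 0.0875

φ1=0.0° → target in arm frame (-0.2002, -0.0225)
  A=0.3402, B=-0.3752, C=(l²−L²−A²−y'²−z²)/(2L)=-0.2363
  √(A²+B²)=0.5065;  θ1 = -0.8343+2.0562 ≈ 1.2219
rotate P by −φ2: (0.0806, 0.1846, -0.3752)
  A cos θ + B sin θ = C:  0.0594·cos θ + -0.3752·sin θ = -0.0397
  γ=atan2(-0.3752,0.0594)=-1.4138;  ψ=arccos(-0.1046)=1.6756;  θ2=γ+ψ≈0.2617
rotate P by −φ3: (0.1196, -0.1621, -0.3752)
  A cos θ + B sin θ = C:  0.0204·cos θ + -0.3752·sin θ = -0.0124
  √(A²+B²)=0.3758;  θ3 = -1.5164+1.6039 ≈ 0.0875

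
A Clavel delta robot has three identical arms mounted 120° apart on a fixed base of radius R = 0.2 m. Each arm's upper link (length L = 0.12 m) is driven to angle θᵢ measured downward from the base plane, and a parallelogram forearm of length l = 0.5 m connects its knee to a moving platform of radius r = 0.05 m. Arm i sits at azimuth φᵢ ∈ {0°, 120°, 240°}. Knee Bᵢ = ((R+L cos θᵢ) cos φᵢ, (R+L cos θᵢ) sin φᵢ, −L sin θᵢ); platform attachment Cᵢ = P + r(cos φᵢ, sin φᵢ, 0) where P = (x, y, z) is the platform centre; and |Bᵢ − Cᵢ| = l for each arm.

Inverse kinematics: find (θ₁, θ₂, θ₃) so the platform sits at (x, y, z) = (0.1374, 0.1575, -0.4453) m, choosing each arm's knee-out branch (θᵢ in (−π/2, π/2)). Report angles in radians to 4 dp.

θ₁ = -0.0874, θ₂ = 0.2617, θ₃ = 1.3958

rotate P by −φ1: (0.1374, 0.1575, -0.4453)
  A cos θ + B sin θ = C:  0.0126·cos θ + -0.4453·sin θ = 0.0514
  γ=atan2(-0.4453,0.0126)=-1.5425;  ψ=arccos(0.1154)=1.4551;  θ1=γ+ψ≈-0.0874
arm 2 (φ=120.0°): x'=0.0677, y'=-0.1977
  e−x'=0.0823;  (l²−L²−(e−x')²−y'²−z²)/2L = -0.0357
  √(A²+B²)=0.4528;  θ2 = -1.3880+1.6497 ≈ 0.2617
φ3=240.0° → target in arm frame (-0.2051, 0.0402)
  e−x'=0.3551;  (l²−L²−(e−x')²−y'²−z²)/2L = -0.3767
  √(A²+B²)=0.5696;  θ3 = -0.8976+2.2935 ≈ 1.3958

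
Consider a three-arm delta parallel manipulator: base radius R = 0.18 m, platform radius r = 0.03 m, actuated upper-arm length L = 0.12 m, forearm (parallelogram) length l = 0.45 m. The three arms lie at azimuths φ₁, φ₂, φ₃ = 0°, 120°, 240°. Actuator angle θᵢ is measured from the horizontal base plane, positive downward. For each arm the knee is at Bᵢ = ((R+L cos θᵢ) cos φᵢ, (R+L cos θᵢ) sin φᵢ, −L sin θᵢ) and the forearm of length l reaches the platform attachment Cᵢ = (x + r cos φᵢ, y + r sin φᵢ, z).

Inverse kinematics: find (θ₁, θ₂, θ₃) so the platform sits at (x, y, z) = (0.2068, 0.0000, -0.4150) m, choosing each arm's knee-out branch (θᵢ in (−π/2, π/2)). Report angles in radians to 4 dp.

θ₁ = -0.2622, θ₂ = 1.3084, θ₃ = 1.3084

φ1=0.0° → target in arm frame (0.2068, 0.0000)
  A=-0.0568, B=-0.4150, C=(l²−L²−A²−y'²−z²)/(2L)=0.0527
  √(A²+B²)=0.4189;  θ1 = -1.7068+1.4446 ≈ -0.2622
arm 2 (φ=120.0°): x'=-0.1034, y'=-0.1791
  A cos θ + B sin θ = C:  0.2534·cos θ + -0.4150·sin θ = -0.3350
  θ2 = atan2(B,A) + arccos(C/0.4862) = 1.3084
φ3=240.0° → target in arm frame (-0.1034, 0.1791)
  A=0.2534, B=-0.4150, C=(l²−L²−A²−y'²−z²)/(2L)=-0.3350
  γ=atan2(-0.4150,0.2534)=-1.0226;  ψ=arccos(-0.6890)=2.3310;  θ3=γ+ψ≈1.3084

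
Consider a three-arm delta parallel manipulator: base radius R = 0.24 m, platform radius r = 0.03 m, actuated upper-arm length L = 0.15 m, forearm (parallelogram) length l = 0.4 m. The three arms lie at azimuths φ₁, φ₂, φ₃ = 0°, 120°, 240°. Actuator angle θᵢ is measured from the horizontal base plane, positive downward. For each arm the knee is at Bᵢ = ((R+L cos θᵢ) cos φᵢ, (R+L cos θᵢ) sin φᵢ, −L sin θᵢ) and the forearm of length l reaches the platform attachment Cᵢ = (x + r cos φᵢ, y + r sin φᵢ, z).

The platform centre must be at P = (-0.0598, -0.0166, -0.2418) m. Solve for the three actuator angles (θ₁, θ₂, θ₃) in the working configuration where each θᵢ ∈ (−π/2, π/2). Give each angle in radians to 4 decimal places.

rotate P by −φ1: (-0.0598, -0.0166, -0.2418)
  A=0.2698, B=-0.2418, C=(l²−L²−A²−y'²−z²)/(2L)=0.0199
  γ=atan2(-0.2418,0.2698)=-0.7307;  ψ=arccos(0.0549)=1.5159;  θ1=γ+ψ≈0.7852
arm 2 (φ=120.0°): x'=0.0155, y'=0.0601
  e−x'=0.1945;  (l²−L²−(e−x')²−y'²−z²)/2L = 0.1253
  θ2 = atan2(B,A) + arccos(C/0.3103) = 0.2616
arm 3 (φ=240.0°): x'=0.0443, y'=-0.0435
  A=0.1657, B=-0.2418, C=(l²−L²−A²−y'²−z²)/(2L)=0.1656
  θ3 = atan2(B,A) + arccos(C/0.2931) = 0.0006

θ₁ = 0.7852, θ₂ = 0.2616, θ₃ = 0.0006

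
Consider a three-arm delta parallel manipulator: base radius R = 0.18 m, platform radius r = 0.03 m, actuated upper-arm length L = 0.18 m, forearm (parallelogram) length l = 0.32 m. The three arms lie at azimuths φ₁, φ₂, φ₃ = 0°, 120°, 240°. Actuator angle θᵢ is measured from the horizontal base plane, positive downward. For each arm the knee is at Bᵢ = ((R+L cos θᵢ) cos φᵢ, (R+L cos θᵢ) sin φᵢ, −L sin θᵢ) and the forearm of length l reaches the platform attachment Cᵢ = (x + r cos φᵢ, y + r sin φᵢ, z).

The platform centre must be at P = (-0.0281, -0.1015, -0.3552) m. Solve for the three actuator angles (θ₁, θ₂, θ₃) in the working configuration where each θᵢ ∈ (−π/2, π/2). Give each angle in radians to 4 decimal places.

rotate P by −φ1: (-0.0281, -0.1015, -0.3552)
  A=0.1781, B=-0.3552, C=(l²−L²−A²−y'²−z²)/(2L)=-0.2727
  γ=atan2(-0.3552,0.1781)=-1.1060;  ψ=arccos(-0.6864)=2.3273;  θ1=γ+ψ≈1.2213
rotate P by −φ2: (-0.0739, 0.0751, -0.3552)
  e−x'=0.2239;  (l²−L²−(e−x')²−y'²−z²)/2L = -0.3109
  γ=atan2(-0.3552,0.2239)=-1.0085;  ψ=arccos(-0.7404)=2.4045;  θ2=γ+ψ≈1.3961
rotate P by −φ3: (0.1020, 0.0264, -0.3552)
  e−x'=0.0480;  (l²−L²−(e−x')²−y'²−z²)/2L = -0.1644
  θ3 = atan2(B,A) + arccos(C/0.3584) = 0.6109

θ₁ = 1.2213, θ₂ = 1.3961, θ₃ = 0.6109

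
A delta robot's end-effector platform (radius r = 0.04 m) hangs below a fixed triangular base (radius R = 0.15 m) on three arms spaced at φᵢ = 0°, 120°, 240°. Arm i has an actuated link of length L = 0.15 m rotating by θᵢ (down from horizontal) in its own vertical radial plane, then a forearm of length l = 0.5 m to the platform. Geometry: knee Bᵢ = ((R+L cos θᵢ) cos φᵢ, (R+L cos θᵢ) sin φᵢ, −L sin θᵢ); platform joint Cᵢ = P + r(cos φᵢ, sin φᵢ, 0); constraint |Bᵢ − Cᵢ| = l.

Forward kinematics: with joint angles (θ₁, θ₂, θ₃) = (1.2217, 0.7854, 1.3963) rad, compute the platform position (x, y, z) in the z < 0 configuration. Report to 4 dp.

φ1=0.0°: virtual centre (0.1613, 0.0000, -0.1410), radius l
centre 2 = (0.2161·cos120.0°, 0.2161·sin120.0°, -0.1061) = (-0.1080, 0.1871, -0.1061)
φ3=240.0°: virtual centre (-0.0680, -0.1178, -0.1477), radius l
|centre ₂|²−|centre ₁|² = 0.0120;  |centre ₃|²−|centre ₁|² = -0.0056
[-0.5387 0.3742 0.0698]·P = 0.0120;  [-0.4587 -0.2356 -0.0135]·P = -0.0056
Cramer: x(z) = -0.0025+0.0381z;  y(z) = 0.0285-0.1316z
quadratic in z: (1.0188)z²+(0.2619)z+(-0.2025)=0, √Δ=0.9454 → z ∈ {-0.5925, 0.3354}; z = -0.5925 (taking z<0)
x = -0.0251, y = 0.1065

(-0.0251, 0.1065, -0.5925)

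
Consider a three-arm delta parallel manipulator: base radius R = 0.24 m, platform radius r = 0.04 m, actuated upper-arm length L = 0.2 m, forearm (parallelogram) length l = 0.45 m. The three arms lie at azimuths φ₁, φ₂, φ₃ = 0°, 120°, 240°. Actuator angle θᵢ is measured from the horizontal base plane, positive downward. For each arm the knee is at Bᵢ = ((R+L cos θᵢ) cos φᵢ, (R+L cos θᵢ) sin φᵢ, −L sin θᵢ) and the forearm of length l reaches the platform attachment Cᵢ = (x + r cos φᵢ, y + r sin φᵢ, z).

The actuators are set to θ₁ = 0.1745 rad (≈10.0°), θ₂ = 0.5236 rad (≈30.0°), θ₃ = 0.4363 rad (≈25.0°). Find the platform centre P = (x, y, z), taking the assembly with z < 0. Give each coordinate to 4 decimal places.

(0.0367, -0.0099, -0.3042)

φ1=0.0°: virtual centre (0.3970, 0.0000, -0.0347), radius l
arm 2 at φ=120.0°: ρ2 = 0.3732;  centre 2 = (-0.1866, 0.3232, -0.1000)
arm 3 at φ=240.0°: ρ3 = 0.3813;  centre 3 = (-0.1906, -0.3302, -0.0845)
subtract pairs → two planes through P
[-1.1671 0.6464 -0.1306]·P = -0.0095;  [-1.1752 -0.6604 -0.0996]·P = -0.0063
Cramer: x(z) = 0.0068-0.0984z;  y(z) = -0.0025+0.0243z
sphere 1 gives Az²+Bz+C=0 with A=1.0103, B=0.1461, C=-0.0490;  B²−4AC=0.2195;  roots -0.3042, 0.1595;  negative root z = -0.3042
x = 0.0367, y = -0.0099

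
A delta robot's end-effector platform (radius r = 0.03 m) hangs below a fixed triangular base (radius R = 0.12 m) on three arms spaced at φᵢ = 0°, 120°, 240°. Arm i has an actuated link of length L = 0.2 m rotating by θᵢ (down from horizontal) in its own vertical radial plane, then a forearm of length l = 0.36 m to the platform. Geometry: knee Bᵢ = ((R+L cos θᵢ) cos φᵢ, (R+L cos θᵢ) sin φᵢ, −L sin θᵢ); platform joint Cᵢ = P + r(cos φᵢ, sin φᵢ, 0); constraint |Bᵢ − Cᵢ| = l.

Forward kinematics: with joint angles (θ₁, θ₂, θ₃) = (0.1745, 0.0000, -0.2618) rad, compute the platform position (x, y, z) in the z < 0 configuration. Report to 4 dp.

arm 1 at φ=0.0°: ρ1 = 0.2870;  S1 = (0.2870, 0.0000, -0.0347)
φ2=120.0°: virtual centre (-0.1450, 0.2511, 0.0000), radius l
S3 = (0.2832·cos240.0°, 0.2832·sin240.0°, 0.0518) = (-0.1416, -0.2452, 0.0518)
eliminate P² terms by subtracting sphere 1 from 2 and 3
plane₁₂: -0.8639x+0.5023y+0.0694z = 0.0005
Cramer: x(z) = 0.0001+0.1416z;  y(z) = 0.0012+0.1053z
sphere 1 gives Az²+Bz+C=0 with A=1.0311, B=-0.0115, C=-0.0461;  B²−4AC=0.1902;  roots -0.2059, 0.2171;  negative root z = -0.2059
x = -0.0291, y = -0.0204

(-0.0291, -0.0204, -0.2059)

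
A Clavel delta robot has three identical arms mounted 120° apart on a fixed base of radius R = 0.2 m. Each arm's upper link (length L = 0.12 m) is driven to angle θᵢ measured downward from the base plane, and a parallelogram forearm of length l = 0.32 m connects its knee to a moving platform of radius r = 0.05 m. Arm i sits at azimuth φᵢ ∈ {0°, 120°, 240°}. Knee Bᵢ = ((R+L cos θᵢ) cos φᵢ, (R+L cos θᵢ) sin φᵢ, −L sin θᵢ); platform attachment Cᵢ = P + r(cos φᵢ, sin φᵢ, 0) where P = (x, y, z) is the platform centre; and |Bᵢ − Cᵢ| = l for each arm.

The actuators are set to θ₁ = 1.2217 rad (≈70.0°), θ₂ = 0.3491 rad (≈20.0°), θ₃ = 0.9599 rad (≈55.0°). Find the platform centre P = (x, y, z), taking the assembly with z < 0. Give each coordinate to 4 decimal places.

(-0.0623, 0.0538, -0.3007)

φ1=0.0°: virtual centre (0.1910, 0.0000, -0.1128), radius l
φ2=120.0°: virtual centre (-0.1314, 0.2276, -0.0410), radius l
φ3=240.0°: virtual centre (-0.1094, -0.1895, -0.0983), radius l
|centre ₂|²−|centre ₁|² = 0.0215;  |centre ₃|²−|centre ₁|² = 0.0083
plane₁₂: -0.6449x+0.4551y+0.1434z = 0.0215
det = 0.5179;  x = -0.0231+0.1304z,  y = 0.0146+-0.1304z
sphere 1 gives Az²+Bz+C=0 with A=1.0340, B=0.1659, C=-0.0436;  B²−4AC=0.2080;  roots -0.3007, 0.1403;  negative root z = -0.3007
x = -0.0623, y = 0.0538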